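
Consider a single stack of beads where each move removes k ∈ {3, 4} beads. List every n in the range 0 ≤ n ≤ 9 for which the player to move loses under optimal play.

Compute g(0), g(1), … for moves {3, 4}:
g(0) = mex{} = 0
g(1) = mex{} = 0
g(2) = mex{} = 0
g(3) = mex{0} = 1
g(4) = mex{0} = 1
g(5) = mex{0} = 1
g(6) = mex{0,1} = 2
g(7) = mex{1} = 0
g(8) = mex{1} = 0
g(9) = mex{1,2} = 0
The P-positions (g = 0) in 0..9 are 0, 1, 2, 7, 8, 9.

0, 1, 2, 7, 8, 9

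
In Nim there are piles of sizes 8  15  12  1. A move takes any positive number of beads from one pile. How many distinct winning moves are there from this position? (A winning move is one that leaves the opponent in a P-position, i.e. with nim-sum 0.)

Compute the nim-sum pairwise:
8 ^ 15 = 7
7 ^ 12 = 11
11 ^ 1 = 10
The overall nim-sum is X = 10. A pile of size p has a winning move iff p XOR X < p (reduce it to p XOR X).
  8: 8 XOR 10 = 2 < 8 — winning move (to 2).
  15: 15 XOR 10 = 5 < 15 — winning move (to 5).
  12: 12 XOR 10 = 6 < 12 — winning move (to 6).
  1: 1 XOR 10 = 11 ≥ 1 — no move.
That gives 3 winning moves.

3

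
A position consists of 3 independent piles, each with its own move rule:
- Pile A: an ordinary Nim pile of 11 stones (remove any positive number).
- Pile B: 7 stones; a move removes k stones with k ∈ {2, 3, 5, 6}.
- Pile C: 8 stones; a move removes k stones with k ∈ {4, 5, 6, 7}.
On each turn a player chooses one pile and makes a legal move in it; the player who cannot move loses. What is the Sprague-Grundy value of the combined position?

10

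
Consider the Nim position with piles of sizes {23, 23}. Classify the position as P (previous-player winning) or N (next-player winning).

P-position

Nim-sum: 23 ⊕ 23 = 0.
The nim-sum is 0, so this is a P-position: the player to move is in a losing position under optimal play.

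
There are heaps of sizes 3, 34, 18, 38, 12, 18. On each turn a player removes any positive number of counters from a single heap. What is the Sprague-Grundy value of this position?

11

Bitwise XOR of the heap sizes:
  000011  (3)
  100010  (34)
  010010  (18)
  100110  (38)
  001100  (12)
  010010  (18)
  ------
  001011  (11)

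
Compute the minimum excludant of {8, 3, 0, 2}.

0 is in the set but 1 is not, so the mex is 1.

1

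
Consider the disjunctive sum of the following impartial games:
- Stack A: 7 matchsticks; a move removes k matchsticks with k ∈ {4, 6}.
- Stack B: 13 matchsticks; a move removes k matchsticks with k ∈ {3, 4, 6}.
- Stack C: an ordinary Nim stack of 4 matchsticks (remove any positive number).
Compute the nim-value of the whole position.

4

Grundy values for stack A (subtraction set {4, 6}):
k:     0  1  2  3  4  5  6  7
g(k):  0  0  0  0  1  1  1  1
So g(7) = 1.
Grundy values for stack B (subtraction set {3, 4, 6}):
g(0) = mex{} = 0
g(1) = mex{} = 0
g(2) = mex{} = 0
g(3) = mex{0} = 1
g(4) = mex{0} = 1
g(5) = mex{0} = 1
g(6) = mex{0,1} = 2
g(7) = mex{0,1} = 2
g(8) = mex{0,1} = 2
g(9) = mex{1,2} = 0
g(10) = mex{1,2} = 0
g(11) = mex{1,2} = 0
g(12) = mex{0,2} = 1
g(13) = mex{0,2} = 1
So g(13) = 1.
Stack C is a plain Nim stack of size 4, so its Grundy value is 4.
By the Sprague-Grundy theorem, the Grundy value of a sum of independent games is the XOR of the component values.
Combined value = 1 XOR 1 XOR 4 = 4.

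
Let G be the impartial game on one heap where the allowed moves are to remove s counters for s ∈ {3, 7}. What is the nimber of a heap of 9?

1

Compute g(0), g(1), … for moves {3, 7}:
k:     0  1  2  3  4  5  6  7  8  9
g(k):  0  0  0  1  1  1  0  2  2  1
So g(9) = 1.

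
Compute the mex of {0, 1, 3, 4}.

2

The values 0, 1 are all present; 2 is the first non-negative integer missing from the set.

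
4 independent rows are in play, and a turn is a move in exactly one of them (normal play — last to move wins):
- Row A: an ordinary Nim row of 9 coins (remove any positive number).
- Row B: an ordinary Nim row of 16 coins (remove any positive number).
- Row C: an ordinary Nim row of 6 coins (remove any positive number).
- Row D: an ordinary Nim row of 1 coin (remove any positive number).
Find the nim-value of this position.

30

Row A is a plain Nim row of size 9, so its Grundy value is 9.
Row B is a plain Nim row of size 16, so its Grundy value is 16.
Row C is a plain Nim row of size 6, so its Grundy value is 6.
Row D is a plain Nim row of size 1, so its Grundy value is 1.
By the Sprague-Grundy theorem, the Grundy value of a sum of independent games is the XOR of the component values.
Combined value = 9 XOR 16 XOR 6 XOR 1 = 30.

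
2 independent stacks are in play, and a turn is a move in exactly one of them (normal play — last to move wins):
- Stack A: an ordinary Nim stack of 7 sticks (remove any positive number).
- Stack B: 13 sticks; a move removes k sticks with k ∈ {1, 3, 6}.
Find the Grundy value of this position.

Stack A is a plain Nim stack of size 7, so its Grundy value is 7.
For stack B, compute g(0), g(1), … with moves {1, 3, 6}:
g(0) = mex{} = 0
g(1) = mex{0} = 1
g(2) = mex{1} = 0
g(3) = mex{0} = 1
g(4) = mex{1} = 0
g(5) = mex{0} = 1
g(6) = mex{0,1} = 2
g(7) = mex{0,1,2} = 3
g(8) = mex{0,1,3} = 2
g(9) = mex{1,2} = 0
g(10) = mex{0,3} = 1
g(11) = mex{1,2} = 0
g(12) = mex{0,2} = 1
g(13) = mex{1,3} = 0
So g(13) = 0.
By the Sprague-Grundy theorem, the Grundy value of a sum of independent games is the XOR of the component values.
Combined value = 7 ⊕ 0 = 7.

7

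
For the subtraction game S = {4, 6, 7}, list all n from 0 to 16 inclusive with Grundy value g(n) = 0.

0, 1, 2, 3, 11, 12, 13, 14

Build the Grundy sequence with g(k) = mex{g(k−s) : s ∈ {4, 6, 7}, s ≤ k}:
k:     0  1  2  3  4  5  6  7  8  9 10 11 12 13 14 15 16
g(k):  0  0  0  0  1  1  1  1  2  2  2  0  0  0  0  1  1
The P-positions (g = 0) in 0..16 are 0, 1, 2, 3, 11, 12, 13, 14.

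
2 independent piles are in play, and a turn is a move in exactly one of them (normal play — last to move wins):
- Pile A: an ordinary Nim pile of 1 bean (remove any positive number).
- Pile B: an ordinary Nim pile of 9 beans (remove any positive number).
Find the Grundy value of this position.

Pile A is a plain Nim pile of size 1, so its Grundy value is 1.
Pile B is a plain Nim pile of size 9, so its Grundy value is 9.
The value of a disjunctive sum is the nim-sum of the parts.
Combined value = 1 ⊕ 9 = 8.

8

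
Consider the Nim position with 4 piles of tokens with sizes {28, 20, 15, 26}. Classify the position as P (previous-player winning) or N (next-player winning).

Write each in binary and XOR column by column:
  11100  (28)
  10100  (20)
  01111  (15)
  11010  (26)
  -----
  11101  (29)
The nim-sum is 29 ≠ 0, so this is an N-position: the player to move can win.

N-position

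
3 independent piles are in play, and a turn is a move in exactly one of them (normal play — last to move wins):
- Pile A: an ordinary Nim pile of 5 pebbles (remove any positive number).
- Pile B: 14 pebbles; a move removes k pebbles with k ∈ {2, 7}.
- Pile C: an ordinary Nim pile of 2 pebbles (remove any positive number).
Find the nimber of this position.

7

Pile A is a plain Nim pile of size 5, so its Grundy value is 5.
Grundy values for pile B (subtraction set {2, 7}):
k:     0  1  2  3  4  5  6  7  8  9 10 11 12 13 14
g(k):  0  0  1  1  0  0  1  1  2  0  0  1  1  0  0
So g(14) = 0.
Pile C is a plain Nim pile of size 2, so its Grundy value is 2.
By the Sprague-Grundy theorem, the Grundy value of a sum of independent games is the XOR of the component values.
Combined value = 5 XOR 0 XOR 2 = 7.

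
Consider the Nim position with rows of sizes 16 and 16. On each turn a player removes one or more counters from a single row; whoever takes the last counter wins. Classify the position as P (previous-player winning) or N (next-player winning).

P-position

In binary:
  10000  (16)
  10000  (16)
  -----
  00000  (0)
The nim-sum is 0, so this is a P-position: the player to move is in a losing position under optimal play.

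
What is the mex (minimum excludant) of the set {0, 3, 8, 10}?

1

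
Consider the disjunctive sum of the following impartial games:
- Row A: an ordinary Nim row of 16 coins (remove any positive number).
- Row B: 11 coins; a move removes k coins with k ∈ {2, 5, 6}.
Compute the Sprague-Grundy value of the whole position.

Row A is a plain Nim row of size 16, so its Grundy value is 16.
Grundy values for row B (subtraction set {2, 5, 6}):
g(0) = mex{} = 0
g(1) = mex{} = 0
g(2) = mex{0} = 1
g(3) = mex{0} = 1
g(4) = mex{1} = 0
g(5) = mex{0,1} = 2
g(6) = mex{0} = 1
g(7) = mex{0,1,2} = 3
g(8) = mex{1} = 0
g(9) = mex{0,1,3} = 2
g(10) = mex{0,2} = 1
g(11) = mex{1,2} = 0
So g(11) = 0.
By the Sprague-Grundy theorem, the Grundy value of a sum of independent games is the XOR of the component values.
Combined value = 16 XOR 0 = 16.

16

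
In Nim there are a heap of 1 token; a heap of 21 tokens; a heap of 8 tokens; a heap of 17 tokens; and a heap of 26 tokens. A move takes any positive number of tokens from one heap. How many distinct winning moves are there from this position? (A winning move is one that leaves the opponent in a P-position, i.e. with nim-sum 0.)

3

Compute the nim-sum pairwise:
1 ⊕ 21 = 20
20 ⊕ 8 = 28
28 ⊕ 17 = 13
13 ⊕ 26 = 23
The overall nim-sum is X = 23. A heap of size p has a winning move iff p XOR X < p (reduce it to p XOR X).
  1: 1 XOR 23 = 22 ≥ 1 — no move.
  21: 21 XOR 23 = 2 < 21 — winning move (to 2).
  8: 8 XOR 23 = 31 ≥ 8 — no move.
  17: 17 XOR 23 = 6 < 17 — winning move (to 6).
  26: 26 XOR 23 = 13 < 26 — winning move (to 13).
That gives 3 winning moves.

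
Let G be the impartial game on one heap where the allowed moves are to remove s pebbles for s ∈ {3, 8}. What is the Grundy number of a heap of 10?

1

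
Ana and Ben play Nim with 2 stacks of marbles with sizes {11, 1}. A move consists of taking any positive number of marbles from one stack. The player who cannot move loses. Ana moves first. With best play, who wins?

Ana wins

Write each in binary and XOR column by column:
  1011  (11)
  0001  (1)
  ----
  1010  (10)
The nim-sum is 10 ≠ 0, so this is an N-position: the player to move can win; Ana has a winning move.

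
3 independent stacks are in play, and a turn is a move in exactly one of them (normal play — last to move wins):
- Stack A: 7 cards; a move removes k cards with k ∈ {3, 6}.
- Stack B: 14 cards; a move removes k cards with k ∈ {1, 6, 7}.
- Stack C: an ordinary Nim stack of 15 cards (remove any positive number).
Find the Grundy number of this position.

Grundy values for stack A (subtraction set {3, 6}):
g(0) = mex{} = 0
g(1) = mex{} = 0
g(2) = mex{} = 0
g(3) = mex{0} = 1
g(4) = mex{0} = 1
g(5) = mex{0} = 1
g(6) = mex{0,1} = 2
g(7) = mex{0,1} = 2
So g(7) = 2.
Build the Grundy sequence for stack B with g(k) = mex{g(k−s) : s ∈ {1, 6, 7}, s ≤ k}:
g(0) = mex{} = 0
g(1) = mex{0} = 1
g(2) = mex{1} = 0
g(3) = mex{0} = 1
g(4) = mex{1} = 0
g(5) = mex{0} = 1
g(6) = mex{0,1} = 2
g(7) = mex{0,1,2} = 3
g(8) = mex{0,1,3} = 2
g(9) = mex{0,1,2} = 3
g(10) = mex{0,1,3} = 2
g(11) = mex{0,1,2} = 3
g(12) = mex{1,2,3} = 0
g(13) = mex{0,2,3} = 1
g(14) = mex{1,2,3} = 0
So g(14) = 0.
Stack C is a plain Nim stack of size 15, so its Grundy value is 15.
By the Sprague-Grundy theorem, the Grundy value of a sum of independent games is the XOR of the component values.
Combined value = 2 ⊕ 0 ⊕ 15 = 13.

13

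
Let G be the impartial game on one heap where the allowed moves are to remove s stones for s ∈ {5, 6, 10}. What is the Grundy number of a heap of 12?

2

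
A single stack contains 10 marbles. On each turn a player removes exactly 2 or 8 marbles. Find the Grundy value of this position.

0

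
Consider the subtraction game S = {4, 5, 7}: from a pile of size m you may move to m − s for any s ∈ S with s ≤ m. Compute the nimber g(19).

Grundy values for subtraction set {4, 5, 7}:
k:     0  1  2  3  4  5  6  7  8  9 10 11 12 13 14 15 16 17 18 19
g(k):  0  0  0  0  1  1  1  1  2  2  2  0  0  0  0  1  1  1  1  2
So g(19) = 2.

2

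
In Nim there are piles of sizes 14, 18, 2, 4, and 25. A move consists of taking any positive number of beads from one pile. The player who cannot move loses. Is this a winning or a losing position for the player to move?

Winning position

In binary:
  01110  (14)
  10010  (18)
  00010  (2)
  00100  (4)
  11001  (25)
  -----
  00011  (3)
The nim-sum is 3 ≠ 0, so this is an N-position: the player to move can win.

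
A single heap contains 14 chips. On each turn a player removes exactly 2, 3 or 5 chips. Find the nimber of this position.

0

Build the Grundy sequence with g(k) = mex{g(k−s) : s ∈ {2, 3, 5}, s ≤ k}:
k:     0  1  2  3  4  5  6  7  8  9 10 11 12 13 14
g(k):  0  0  1  1  2  2  3  0  0  1  1  2  2  3  0
So g(14) = 0.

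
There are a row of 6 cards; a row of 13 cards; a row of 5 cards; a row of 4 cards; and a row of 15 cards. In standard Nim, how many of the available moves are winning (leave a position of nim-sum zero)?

5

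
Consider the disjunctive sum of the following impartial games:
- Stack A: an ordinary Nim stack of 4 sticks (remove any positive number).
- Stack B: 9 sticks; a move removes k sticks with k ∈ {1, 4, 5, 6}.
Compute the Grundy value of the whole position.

4

Stack A is a plain Nim stack of size 4, so its Grundy value is 4.
For stack B, compute g(0), g(1), … with moves {1, 4, 5, 6}:
k:     0  1  2  3  4  5  6  7  8  9
g(k):  0  1  0  1  2  3  2  3  4  0
So g(9) = 0.
By the Sprague-Grundy theorem, the Grundy value of a sum of independent games is the XOR of the component values.
Combined value = 4 ⊕ 0 = 4.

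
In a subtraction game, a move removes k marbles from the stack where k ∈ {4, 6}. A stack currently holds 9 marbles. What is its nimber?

Grundy values for subtraction set {4, 6}:
k:     0  1  2  3  4  5  6  7  8  9
g(k):  0  0  0  0  1  1  1  1  2  2
So g(9) = 2.

2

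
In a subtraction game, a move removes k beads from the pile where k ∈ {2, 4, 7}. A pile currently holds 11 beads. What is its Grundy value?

1

Grundy values for subtraction set {2, 4, 7}:
k:     0  1  2  3  4  5  6  7  8  9 10 11
g(k):  0  0  1  1  2  2  0  3  1  0  2  1
So g(11) = 1.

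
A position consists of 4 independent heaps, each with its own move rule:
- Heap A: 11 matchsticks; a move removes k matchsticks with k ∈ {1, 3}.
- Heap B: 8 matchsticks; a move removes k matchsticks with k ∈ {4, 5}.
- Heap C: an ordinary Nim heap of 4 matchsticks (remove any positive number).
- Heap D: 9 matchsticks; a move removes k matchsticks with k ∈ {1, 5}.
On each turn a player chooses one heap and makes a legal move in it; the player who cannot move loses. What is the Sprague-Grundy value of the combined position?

Grundy values for heap A (subtraction set {1, 3}):
g(0) = mex{} = 0
g(1) = mex{0} = 1
g(2) = mex{1} = 0
g(3) = mex{0} = 1
g(4) = mex{1} = 0
g(5) = mex{0} = 1
g(6) = mex{1} = 0
g(7) = mex{0} = 1
g(8) = mex{1} = 0
g(9) = mex{0} = 1
g(10) = mex{1} = 0
g(11) = mex{0} = 1
So g(11) = 1.
Grundy values for heap B (subtraction set {4, 5}):
g(0) = mex{} = 0
g(1) = mex{} = 0
g(2) = mex{} = 0
g(3) = mex{} = 0
g(4) = mex{0} = 1
g(5) = mex{0} = 1
g(6) = mex{0} = 1
g(7) = mex{0} = 1
g(8) = mex{0,1} = 2
So g(8) = 2.
Heap C is a plain Nim heap of size 4, so its Grundy value is 4.
For heap D, compute g(0), g(1), … with moves {1, 5}:
k:     0  1  2  3  4  5  6  7  8  9
g(k):  0  1  0  1  0  1  0  1  0  1
So g(9) = 1.
By the Sprague-Grundy theorem, the Grundy value of a sum of independent games is the XOR of the component values.
Combined value = 1 ⊕ 2 ⊕ 4 ⊕ 1 = 6.

6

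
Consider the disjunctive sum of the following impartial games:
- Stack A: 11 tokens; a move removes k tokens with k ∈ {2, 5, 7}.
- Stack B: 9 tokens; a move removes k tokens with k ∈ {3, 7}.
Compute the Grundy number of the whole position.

Grundy values for stack A (subtraction set {2, 5, 7}):
k:     0  1  2  3  4  5  6  7  8  9 10 11
g(k):  0  0  1  1  0  2  1  3  2  2  0  3
So g(11) = 3.
Build the Grundy sequence for stack B with g(k) = mex{g(k−s) : s ∈ {3, 7}, s ≤ k}:
k:     0  1  2  3  4  5  6  7  8  9
g(k):  0  0  0  1  1  1  0  2  2  1
So g(9) = 1.
The value of a disjunctive sum is the nim-sum of the parts.
Combined value = 3 XOR 1 = 2.

2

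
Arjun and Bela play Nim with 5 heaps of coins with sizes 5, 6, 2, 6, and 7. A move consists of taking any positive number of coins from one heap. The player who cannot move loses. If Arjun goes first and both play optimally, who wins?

Nim-sum: 5 XOR 6 XOR 2 XOR 6 XOR 7 = 0.
The nim-sum is 0, so this is a P-position: the player to move is in a losing position under optimal play; Arjun is about to move from it and so loses — Bela wins.

Bela wins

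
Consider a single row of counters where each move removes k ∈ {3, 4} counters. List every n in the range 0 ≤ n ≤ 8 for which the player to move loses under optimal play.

0, 1, 2, 7, 8

Compute g(0), g(1), … for moves {3, 4}:
g(0) = mex{} = 0
g(1) = mex{} = 0
g(2) = mex{} = 0
g(3) = mex{0} = 1
g(4) = mex{0} = 1
g(5) = mex{0} = 1
g(6) = mex{0,1} = 2
g(7) = mex{1} = 0
g(8) = mex{1} = 0
The P-positions (g = 0) in 0..8 are 0, 1, 2, 7, 8.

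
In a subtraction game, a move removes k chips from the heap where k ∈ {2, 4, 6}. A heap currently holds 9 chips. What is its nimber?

0

Grundy values for subtraction set {2, 4, 6}:
g(0) = mex{} = 0
g(1) = mex{} = 0
g(2) = mex{0} = 1
g(3) = mex{0} = 1
g(4) = mex{0,1} = 2
g(5) = mex{0,1} = 2
g(6) = mex{0,1,2} = 3
g(7) = mex{0,1,2} = 3
g(8) = mex{1,2,3} = 0
g(9) = mex{1,2,3} = 0
So g(9) = 0.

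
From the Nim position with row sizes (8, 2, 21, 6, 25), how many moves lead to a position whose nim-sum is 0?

0

Compute the nim-sum pairwise:
8 ^ 2 = 10
10 ^ 21 = 31
31 ^ 6 = 25
25 ^ 25 = 0
The nim-sum is already 0, so every move leaves a nonzero nim-sum — there are no winning moves.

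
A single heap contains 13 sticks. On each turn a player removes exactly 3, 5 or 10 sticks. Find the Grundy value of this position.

Build the Grundy sequence with g(k) = mex{g(k−s) : s ∈ {3, 5, 10}, s ≤ k}:
g(0) = mex{} = 0
g(1) = mex{} = 0
g(2) = mex{} = 0
g(3) = mex{0} = 1
g(4) = mex{0} = 1
g(5) = mex{0} = 1
g(6) = mex{0,1} = 2
g(7) = mex{0,1} = 2
g(8) = mex{1} = 0
g(9) = mex{1,2} = 0
g(10) = mex{0,1,2} = 3
g(11) = mex{0,2} = 1
g(12) = mex{0,2} = 1
g(13) = mex{0,1,3} = 2
So g(13) = 2.

2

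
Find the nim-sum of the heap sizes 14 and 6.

8

Compute the nim-sum pairwise:
14 XOR 6 = 8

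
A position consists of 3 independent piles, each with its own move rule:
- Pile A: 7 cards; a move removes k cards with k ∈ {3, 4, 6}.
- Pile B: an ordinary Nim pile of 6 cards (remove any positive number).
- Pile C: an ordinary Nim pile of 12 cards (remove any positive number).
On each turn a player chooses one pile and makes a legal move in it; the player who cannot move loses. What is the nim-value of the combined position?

Build the Grundy sequence for pile A with g(k) = mex{g(k−s) : s ∈ {3, 4, 6}, s ≤ k}:
g(0) = mex{} = 0
g(1) = mex{} = 0
g(2) = mex{} = 0
g(3) = mex{0} = 1
g(4) = mex{0} = 1
g(5) = mex{0} = 1
g(6) = mex{0,1} = 2
g(7) = mex{0,1} = 2
So g(7) = 2.
Pile B is a plain Nim pile of size 6, so its Grundy value is 6.
Pile C is a plain Nim pile of size 12, so its Grundy value is 12.
By the Sprague-Grundy theorem, the Grundy value of a sum of independent games is the XOR of the component values.
Combined value = 2 ⊕ 6 ⊕ 12 = 8.

8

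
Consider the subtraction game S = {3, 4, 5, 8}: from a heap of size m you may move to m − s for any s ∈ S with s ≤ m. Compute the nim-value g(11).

0

Build the Grundy sequence with g(k) = mex{g(k−s) : s ∈ {3, 4, 5, 8}, s ≤ k}:
k:     0  1  2  3  4  5  6  7  8  9 10 11
g(k):  0  0  0  1  1  1  2  2  2  3  3  0
So g(11) = 0.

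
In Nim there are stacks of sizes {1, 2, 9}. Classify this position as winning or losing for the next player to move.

Winning position

Nim-sum: 1 ⊕ 2 ⊕ 9 = 10.
The nim-sum is 10 ≠ 0, so this is an N-position: the player to move can win.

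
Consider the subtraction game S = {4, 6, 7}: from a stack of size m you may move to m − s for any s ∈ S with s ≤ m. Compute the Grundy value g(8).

2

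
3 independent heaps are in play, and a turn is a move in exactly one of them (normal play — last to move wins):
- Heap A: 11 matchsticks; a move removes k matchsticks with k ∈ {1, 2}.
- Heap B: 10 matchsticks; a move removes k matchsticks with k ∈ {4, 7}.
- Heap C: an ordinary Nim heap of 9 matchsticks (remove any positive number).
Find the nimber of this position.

Grundy values for heap A (subtraction set {1, 2}):
g(0) = mex{} = 0
g(1) = mex{0} = 1
g(2) = mex{0,1} = 2
g(3) = mex{1,2} = 0
g(4) = mex{0,2} = 1
g(5) = mex{0,1} = 2
g(6) = mex{1,2} = 0
g(7) = mex{0,2} = 1
g(8) = mex{0,1} = 2
g(9) = mex{1,2} = 0
g(10) = mex{0,2} = 1
g(11) = mex{0,1} = 2
So g(11) = 2.
For heap B, compute g(0), g(1), … with moves {4, 7}:
k:     0  1  2  3  4  5  6  7  8  9 10
g(k):  0  0  0  0  1  1  1  1  2  2  2
So g(10) = 2.
Heap C is a plain Nim heap of size 9, so its Grundy value is 9.
By the Sprague-Grundy theorem, the Grundy value of a sum of independent games is the XOR of the component values.
Combined value = 2 XOR 2 XOR 9 = 9.

9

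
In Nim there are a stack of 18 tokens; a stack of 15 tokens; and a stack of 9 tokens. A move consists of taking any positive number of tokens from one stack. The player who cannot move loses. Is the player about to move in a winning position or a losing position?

Winning position

Compute the nim-sum pairwise:
18 XOR 15 = 29
29 XOR 9 = 20
The nim-sum is 20 ≠ 0, so this is an N-position: the player to move can win.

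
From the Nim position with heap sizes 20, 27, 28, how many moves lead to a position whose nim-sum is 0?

3

Nim-sum: 20 ⊕ 27 ⊕ 28 = 19.
The overall nim-sum is X = 19. A heap of size p has a winning move iff p XOR X < p (reduce it to p XOR X).
  20: 20 XOR 19 = 7 < 20 — winning move (to 7).
  27: 27 XOR 19 = 8 < 27 — winning move (to 8).
  28: 28 XOR 19 = 15 < 28 — winning move (to 15).
That gives 3 winning moves.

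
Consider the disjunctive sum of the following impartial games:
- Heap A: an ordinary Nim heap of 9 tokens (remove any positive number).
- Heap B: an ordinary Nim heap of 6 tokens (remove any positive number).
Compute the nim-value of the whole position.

Heap A is a plain Nim heap of size 9, so its Grundy value is 9.
Heap B is a plain Nim heap of size 6, so its Grundy value is 6.
By the Sprague-Grundy theorem, the Grundy value of a sum of independent games is the XOR of the component values.
Combined value = 9 XOR 6 = 15.

15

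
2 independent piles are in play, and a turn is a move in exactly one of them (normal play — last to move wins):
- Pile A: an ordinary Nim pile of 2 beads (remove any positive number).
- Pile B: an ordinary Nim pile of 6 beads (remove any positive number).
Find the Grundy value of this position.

4

Pile A is a plain Nim pile of size 2, so its Grundy value is 2.
Pile B is a plain Nim pile of size 6, so its Grundy value is 6.
The value of a disjunctive sum is the nim-sum of the parts.
Combined value = 2 XOR 6 = 4.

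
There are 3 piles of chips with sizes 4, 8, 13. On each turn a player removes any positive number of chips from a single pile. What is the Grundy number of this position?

Bitwise XOR of the heap sizes:
  0100  (4)
  1000  (8)
  1101  (13)
  ----
  0001  (1)

1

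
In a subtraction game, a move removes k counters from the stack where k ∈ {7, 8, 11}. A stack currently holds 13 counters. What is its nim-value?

Build the Grundy sequence with g(k) = mex{g(k−s) : s ∈ {7, 8, 11}, s ≤ k}:
g(0) = mex{} = 0
g(1) = mex{} = 0
g(2) = mex{} = 0
g(3) = mex{} = 0
g(4) = mex{} = 0
g(5) = mex{} = 0
g(6) = mex{} = 0
g(7) = mex{0} = 1
g(8) = mex{0} = 1
g(9) = mex{0} = 1
g(10) = mex{0} = 1
g(11) = mex{0} = 1
g(12) = mex{0} = 1
g(13) = mex{0} = 1
So g(13) = 1.

1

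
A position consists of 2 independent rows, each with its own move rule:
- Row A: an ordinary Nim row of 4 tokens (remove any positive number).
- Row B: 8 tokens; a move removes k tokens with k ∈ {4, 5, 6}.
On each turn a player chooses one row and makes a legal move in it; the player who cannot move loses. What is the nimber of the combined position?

Row A is a plain Nim row of size 4, so its Grundy value is 4.
For row B, compute g(0), g(1), … with moves {4, 5, 6}:
g(0) = mex{} = 0
g(1) = mex{} = 0
g(2) = mex{} = 0
g(3) = mex{} = 0
g(4) = mex{0} = 1
g(5) = mex{0} = 1
g(6) = mex{0} = 1
g(7) = mex{0} = 1
g(8) = mex{0,1} = 2
So g(8) = 2.
By the Sprague-Grundy theorem, the Grundy value of a sum of independent games is the XOR of the component values.
Combined value = 4 XOR 2 = 6.

6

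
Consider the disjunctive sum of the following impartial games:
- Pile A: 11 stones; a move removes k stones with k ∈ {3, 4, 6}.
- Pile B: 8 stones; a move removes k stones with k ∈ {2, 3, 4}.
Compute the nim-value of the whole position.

1

For pile A, compute g(0), g(1), … with moves {3, 4, 6}:
g(0) = mex{} = 0
g(1) = mex{} = 0
g(2) = mex{} = 0
g(3) = mex{0} = 1
g(4) = mex{0} = 1
g(5) = mex{0} = 1
g(6) = mex{0,1} = 2
g(7) = mex{0,1} = 2
g(8) = mex{0,1} = 2
g(9) = mex{1,2} = 0
g(10) = mex{1,2} = 0
g(11) = mex{1,2} = 0
So g(11) = 0.
Build the Grundy sequence for pile B with g(k) = mex{g(k−s) : s ∈ {2, 3, 4}, s ≤ k}:
k:     0  1  2  3  4  5  6  7  8
g(k):  0  0  1  1  2  2  0  0  1
So g(8) = 1.
The value of a disjunctive sum is the nim-sum of the parts.
Combined value = 0 XOR 1 = 1.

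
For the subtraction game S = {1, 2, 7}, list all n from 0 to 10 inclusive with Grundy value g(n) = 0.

0, 3, 6, 9

Grundy values for subtraction set {1, 2, 7}:
g(0) = mex{} = 0
g(1) = mex{0} = 1
g(2) = mex{0,1} = 2
g(3) = mex{1,2} = 0
g(4) = mex{0,2} = 1
g(5) = mex{0,1} = 2
g(6) = mex{1,2} = 0
g(7) = mex{0,2} = 1
g(8) = mex{0,1} = 2
g(9) = mex{1,2} = 0
g(10) = mex{0,2} = 1
The P-positions (g = 0) in 0..10 are 0, 3, 6, 9.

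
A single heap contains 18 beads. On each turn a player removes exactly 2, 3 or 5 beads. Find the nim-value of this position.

Grundy values for subtraction set {2, 3, 5}:
k:     0  1  2  3  4  5  6  7  8  9 10 11 12 13 14 15 16 17 18
g(k):  0  0  1  1  2  2  3  0  0  1  1  2  2  3  0  0  1  1  2
So g(18) = 2.

2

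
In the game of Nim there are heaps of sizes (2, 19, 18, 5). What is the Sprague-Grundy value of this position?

6

Nim-sum: 2 XOR 19 XOR 18 XOR 5 = 6.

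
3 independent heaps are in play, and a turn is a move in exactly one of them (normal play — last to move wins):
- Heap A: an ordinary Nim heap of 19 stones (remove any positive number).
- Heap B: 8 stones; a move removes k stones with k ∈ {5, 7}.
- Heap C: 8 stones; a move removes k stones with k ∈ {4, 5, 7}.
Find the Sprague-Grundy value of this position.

16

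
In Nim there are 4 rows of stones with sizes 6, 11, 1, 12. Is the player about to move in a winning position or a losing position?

Losing position

Nim-sum: 6 ^ 11 ^ 1 ^ 12 = 0.
The nim-sum is 0, so this is a P-position: the player to move is in a losing position under optimal play.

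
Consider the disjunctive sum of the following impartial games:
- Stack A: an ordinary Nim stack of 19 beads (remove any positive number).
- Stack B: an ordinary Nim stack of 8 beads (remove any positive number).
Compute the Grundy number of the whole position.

27

Stack A is a plain Nim stack of size 19, so its Grundy value is 19.
Stack B is a plain Nim stack of size 8, so its Grundy value is 8.
By the Sprague-Grundy theorem, the Grundy value of a sum of independent games is the XOR of the component values.
Combined value = 19 ⊕ 8 = 27.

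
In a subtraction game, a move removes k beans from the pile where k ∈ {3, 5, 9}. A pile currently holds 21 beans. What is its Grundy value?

1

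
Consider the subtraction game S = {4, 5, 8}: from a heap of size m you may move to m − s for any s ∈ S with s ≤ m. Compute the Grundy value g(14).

0

Grundy values for subtraction set {4, 5, 8}:
g(0) = mex{} = 0
g(1) = mex{} = 0
g(2) = mex{} = 0
g(3) = mex{} = 0
g(4) = mex{0} = 1
g(5) = mex{0} = 1
g(6) = mex{0} = 1
g(7) = mex{0} = 1
g(8) = mex{0,1} = 2
g(9) = mex{0,1} = 2
g(10) = mex{0,1} = 2
g(11) = mex{0,1} = 2
g(12) = mex{1,2} = 0
g(13) = mex{1,2} = 0
g(14) = mex{1,2} = 0
So g(14) = 0.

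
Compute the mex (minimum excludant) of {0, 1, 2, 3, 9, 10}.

The values 0, 1, 2, 3 are all present; 4 is the first non-negative integer missing from the set.

4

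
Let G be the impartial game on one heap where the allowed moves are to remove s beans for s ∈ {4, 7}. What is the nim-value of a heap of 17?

1

Build the Grundy sequence with g(k) = mex{g(k−s) : s ∈ {4, 7}, s ≤ k}:
k:     0  1  2  3  4  5  6  7  8  9 10 11 12 13 14 15 16 17
g(k):  0  0  0  0  1  1  1  1  2  2  2  0  0  0  0  1  1  1
So g(17) = 1.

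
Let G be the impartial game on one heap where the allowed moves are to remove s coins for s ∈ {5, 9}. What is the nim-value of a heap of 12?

Build the Grundy sequence with g(k) = mex{g(k−s) : s ∈ {5, 9}, s ≤ k}:
k:     0  1  2  3  4  5  6  7  8  9 10 11 12
g(k):  0  0  0  0  0  1  1  1  1  1  2  2  2
So g(12) = 2.

2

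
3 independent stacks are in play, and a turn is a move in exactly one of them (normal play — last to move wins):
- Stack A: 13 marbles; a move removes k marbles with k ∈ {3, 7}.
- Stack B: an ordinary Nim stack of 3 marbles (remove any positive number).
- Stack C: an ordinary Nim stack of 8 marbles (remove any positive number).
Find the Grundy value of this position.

10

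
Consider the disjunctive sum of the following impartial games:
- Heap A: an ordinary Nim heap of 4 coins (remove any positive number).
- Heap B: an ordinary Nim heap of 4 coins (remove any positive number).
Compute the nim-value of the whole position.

0

Heap A is a plain Nim heap of size 4, so its Grundy value is 4.
Heap B is a plain Nim heap of size 4, so its Grundy value is 4.
By the Sprague-Grundy theorem, the Grundy value of a sum of independent games is the XOR of the component values.
Combined value = 4 ⊕ 4 = 0.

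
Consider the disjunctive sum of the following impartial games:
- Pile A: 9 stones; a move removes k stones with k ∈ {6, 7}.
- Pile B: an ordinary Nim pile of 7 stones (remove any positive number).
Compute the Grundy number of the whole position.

6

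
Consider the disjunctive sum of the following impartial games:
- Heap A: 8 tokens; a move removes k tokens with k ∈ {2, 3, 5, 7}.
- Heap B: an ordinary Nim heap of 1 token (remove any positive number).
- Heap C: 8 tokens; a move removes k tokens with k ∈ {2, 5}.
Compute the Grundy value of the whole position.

Build the Grundy sequence for heap A with g(k) = mex{g(k−s) : s ∈ {2, 3, 5, 7}, s ≤ k}:
k:     0  1  2  3  4  5  6  7  8
g(k):  0  0  1  1  2  2  3  3  4
So g(8) = 4.
Heap B is a plain Nim heap of size 1, so its Grundy value is 1.
For heap C, compute g(0), g(1), … with moves {2, 5}:
k:     0  1  2  3  4  5  6  7  8
g(k):  0  0  1  1  0  2  1  0  0
So g(8) = 0.
The value of a disjunctive sum is the nim-sum of the parts.
Combined value = 4 XOR 1 XOR 0 = 5.

5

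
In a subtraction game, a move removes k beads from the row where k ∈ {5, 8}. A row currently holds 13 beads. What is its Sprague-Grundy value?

Build the Grundy sequence with g(k) = mex{g(k−s) : s ∈ {5, 8}, s ≤ k}:
g(0) = mex{} = 0
g(1) = mex{} = 0
g(2) = mex{} = 0
g(3) = mex{} = 0
g(4) = mex{} = 0
g(5) = mex{0} = 1
g(6) = mex{0} = 1
g(7) = mex{0} = 1
g(8) = mex{0} = 1
g(9) = mex{0} = 1
g(10) = mex{0,1} = 2
g(11) = mex{0,1} = 2
g(12) = mex{0,1} = 2
g(13) = mex{1} = 0
So g(13) = 0.

0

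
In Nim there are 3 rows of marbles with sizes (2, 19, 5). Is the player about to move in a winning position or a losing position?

Write each in binary and XOR column by column:
  00010  (2)
  10011  (19)
  00101  (5)
  -----
  10100  (20)
The nim-sum is 20 ≠ 0, so this is an N-position: the player to move can win.

Winning position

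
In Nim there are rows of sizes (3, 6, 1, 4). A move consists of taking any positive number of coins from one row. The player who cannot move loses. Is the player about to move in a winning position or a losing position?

Losing position

In binary:
  011  (3)
  110  (6)
  001  (1)
  100  (4)
  ---
  000  (0)
The nim-sum is 0, so this is a P-position: the player to move is in a losing position under optimal play.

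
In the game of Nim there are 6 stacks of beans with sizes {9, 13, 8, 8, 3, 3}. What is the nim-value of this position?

4

Compute the nim-sum pairwise:
9 ^ 13 = 4
4 ^ 8 = 12
12 ^ 8 = 4
4 ^ 3 = 7
7 ^ 3 = 4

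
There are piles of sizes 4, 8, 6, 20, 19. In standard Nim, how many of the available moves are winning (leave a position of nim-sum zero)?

In binary:
  00100  (4)
  01000  (8)
  00110  (6)
  10100  (20)
  10011  (19)
  -----
  01101  (13)
The overall nim-sum is X = 13. A pile of size p has a winning move iff p XOR X < p (reduce it to p XOR X).
  4: 4 XOR 13 = 9 ≥ 4 — no move.
  8: 8 XOR 13 = 5 < 8 — winning move (to 5).
  6: 6 XOR 13 = 11 ≥ 6 — no move.
  20: 20 XOR 13 = 25 ≥ 20 — no move.
  19: 19 XOR 13 = 30 ≥ 19 — no move.
That gives 1 winning move.

1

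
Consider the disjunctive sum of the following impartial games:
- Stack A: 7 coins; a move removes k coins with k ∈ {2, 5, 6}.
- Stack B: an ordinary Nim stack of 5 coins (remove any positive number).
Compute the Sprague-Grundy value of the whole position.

Build the Grundy sequence for stack A with g(k) = mex{g(k−s) : s ∈ {2, 5, 6}, s ≤ k}:
k:     0  1  2  3  4  5  6  7
g(k):  0  0  1  1  0  2  1  3
So g(7) = 3.
Stack B is a plain Nim stack of size 5, so its Grundy value is 5.
By the Sprague-Grundy theorem, the Grundy value of a sum of independent games is the XOR of the component values.
Combined value = 3 XOR 5 = 6.

6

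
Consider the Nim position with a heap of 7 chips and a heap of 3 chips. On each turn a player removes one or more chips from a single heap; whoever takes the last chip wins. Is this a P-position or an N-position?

N-position

Nim-sum: 7 ⊕ 3 = 4.
The nim-sum is 4 ≠ 0, so this is an N-position: the player to move can win.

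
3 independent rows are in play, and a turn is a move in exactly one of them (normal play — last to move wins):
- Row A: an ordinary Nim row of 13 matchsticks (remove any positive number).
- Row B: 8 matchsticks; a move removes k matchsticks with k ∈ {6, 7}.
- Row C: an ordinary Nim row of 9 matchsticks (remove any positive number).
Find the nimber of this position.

5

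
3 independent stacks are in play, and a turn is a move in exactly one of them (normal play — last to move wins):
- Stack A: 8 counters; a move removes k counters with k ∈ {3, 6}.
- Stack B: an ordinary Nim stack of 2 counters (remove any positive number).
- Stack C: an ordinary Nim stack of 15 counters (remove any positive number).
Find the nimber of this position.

Grundy values for stack A (subtraction set {3, 6}):
k:     0  1  2  3  4  5  6  7  8
g(k):  0  0  0  1  1  1  2  2  2
So g(8) = 2.
Stack B is a plain Nim stack of size 2, so its Grundy value is 2.
Stack C is a plain Nim stack of size 15, so its Grundy value is 15.
By the Sprague-Grundy theorem, the Grundy value of a sum of independent games is the XOR of the component values.
Combined value = 2 XOR 2 XOR 15 = 15.

15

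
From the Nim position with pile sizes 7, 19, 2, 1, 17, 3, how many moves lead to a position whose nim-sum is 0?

1

Nim-sum: 7 XOR 19 XOR 2 XOR 1 XOR 17 XOR 3 = 5.
The overall nim-sum is X = 5. A pile of size p has a winning move iff p XOR X < p (reduce it to p XOR X).
  7: 7 XOR 5 = 2 < 7 — winning move (to 2).
  19: 19 XOR 5 = 22 ≥ 19 — no move.
  2: 2 XOR 5 = 7 ≥ 2 — no move.
  1: 1 XOR 5 = 4 ≥ 1 — no move.
  17: 17 XOR 5 = 20 ≥ 17 — no move.
  3: 3 XOR 5 = 6 ≥ 3 — no move.
That gives 1 winning move.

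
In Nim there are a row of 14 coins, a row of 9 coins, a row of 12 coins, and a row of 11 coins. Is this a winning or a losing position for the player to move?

Losing position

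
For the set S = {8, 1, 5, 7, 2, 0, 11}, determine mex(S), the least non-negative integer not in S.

3

The values 0, 1, 2 are all present; 3 is the first non-negative integer missing from the set.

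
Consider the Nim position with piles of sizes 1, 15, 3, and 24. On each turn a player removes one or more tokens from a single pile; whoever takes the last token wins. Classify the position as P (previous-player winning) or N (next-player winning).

Write each in binary and XOR column by column:
  00001  (1)
  01111  (15)
  00011  (3)
  11000  (24)
  -----
  10101  (21)
The nim-sum is 21 ≠ 0, so this is an N-position: the player to move can win.

N-position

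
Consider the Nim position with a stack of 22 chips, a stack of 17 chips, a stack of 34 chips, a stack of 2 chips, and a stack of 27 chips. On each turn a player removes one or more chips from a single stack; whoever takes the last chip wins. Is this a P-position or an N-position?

N-position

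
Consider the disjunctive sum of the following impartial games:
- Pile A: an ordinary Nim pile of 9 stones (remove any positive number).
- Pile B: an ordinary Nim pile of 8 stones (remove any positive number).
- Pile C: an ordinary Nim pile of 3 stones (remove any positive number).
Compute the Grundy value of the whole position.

2

Pile A is a plain Nim pile of size 9, so its Grundy value is 9.
Pile B is a plain Nim pile of size 8, so its Grundy value is 8.
Pile C is a plain Nim pile of size 3, so its Grundy value is 3.
By the Sprague-Grundy theorem, the Grundy value of a sum of independent games is the XOR of the component values.
Combined value = 9 ⊕ 8 ⊕ 3 = 2.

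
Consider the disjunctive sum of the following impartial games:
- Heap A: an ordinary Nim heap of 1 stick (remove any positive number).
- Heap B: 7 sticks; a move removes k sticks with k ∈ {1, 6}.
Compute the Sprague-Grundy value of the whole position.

Heap A is a plain Nim heap of size 1, so its Grundy value is 1.
Grundy values for heap B (subtraction set {1, 6}):
g(0) = mex{} = 0
g(1) = mex{0} = 1
g(2) = mex{1} = 0
g(3) = mex{0} = 1
g(4) = mex{1} = 0
g(5) = mex{0} = 1
g(6) = mex{0,1} = 2
g(7) = mex{1,2} = 0
So g(7) = 0.
The value of a disjunctive sum is the nim-sum of the parts.
Combined value = 1 XOR 0 = 1.

1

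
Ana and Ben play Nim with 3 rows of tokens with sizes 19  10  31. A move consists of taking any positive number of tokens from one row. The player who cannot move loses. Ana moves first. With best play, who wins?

Compute the nim-sum pairwise:
19 ⊕ 10 = 25
25 ⊕ 31 = 6
The nim-sum is 6 ≠ 0, so this is an N-position: the player to move can win; Ana has a winning move.

Ana wins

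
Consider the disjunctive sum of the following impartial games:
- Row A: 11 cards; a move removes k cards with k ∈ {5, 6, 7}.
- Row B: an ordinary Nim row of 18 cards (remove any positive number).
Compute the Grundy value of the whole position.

Grundy values for row A (subtraction set {5, 6, 7}):
g(0) = mex{} = 0
g(1) = mex{} = 0
g(2) = mex{} = 0
g(3) = mex{} = 0
g(4) = mex{} = 0
g(5) = mex{0} = 1
g(6) = mex{0} = 1
g(7) = mex{0} = 1
g(8) = mex{0} = 1
g(9) = mex{0} = 1
g(10) = mex{0,1} = 2
g(11) = mex{0,1} = 2
So g(11) = 2.
Row B is a plain Nim row of size 18, so its Grundy value is 18.
The value of a disjunctive sum is the nim-sum of the parts.
Combined value = 2 ⊕ 18 = 16.

16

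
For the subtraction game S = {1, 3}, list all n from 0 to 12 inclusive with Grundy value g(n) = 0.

0, 2, 4, 6, 8, 10, 12

Compute g(0), g(1), … for moves {1, 3}:
g(0) = mex{} = 0
g(1) = mex{0} = 1
g(2) = mex{1} = 0
g(3) = mex{0} = 1
g(4) = mex{1} = 0
g(5) = mex{0} = 1
g(6) = mex{1} = 0
g(7) = mex{0} = 1
g(8) = mex{1} = 0
g(9) = mex{0} = 1
g(10) = mex{1} = 0
g(11) = mex{0} = 1
g(12) = mex{1} = 0
The P-positions (g = 0) in 0..12 are 0, 2, 4, 6, 8, 10, 12.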